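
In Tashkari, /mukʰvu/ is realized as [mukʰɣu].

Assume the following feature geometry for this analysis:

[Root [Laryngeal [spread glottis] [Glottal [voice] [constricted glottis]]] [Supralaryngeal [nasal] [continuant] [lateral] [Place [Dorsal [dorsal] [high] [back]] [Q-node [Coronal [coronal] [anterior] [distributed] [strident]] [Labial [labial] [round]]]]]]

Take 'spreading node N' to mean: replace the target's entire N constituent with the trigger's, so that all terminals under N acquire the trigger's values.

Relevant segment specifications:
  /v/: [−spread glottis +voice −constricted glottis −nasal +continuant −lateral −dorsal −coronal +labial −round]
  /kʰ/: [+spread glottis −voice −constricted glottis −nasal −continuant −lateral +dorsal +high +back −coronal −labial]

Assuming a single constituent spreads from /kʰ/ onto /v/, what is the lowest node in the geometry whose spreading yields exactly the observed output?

Feature comparison: [labial], [round], [dorsal], [high], [back] differ between /v/ and [ɣ]; the remaining terminals match.
Tracing each changed feature up the tree, the paths first meet at Place; any lower node misses at least one of them.
Spreading Place from /kʰ/ overwrites each of those terminals with /kʰ/'s values, yielding exactly [ɣ].
[continuant] — on which /kʰ/ differs from /v/ — is unchanged, so neither Supralaryngeal nor anything higher can have spread; the constituent is no larger than Place.

Place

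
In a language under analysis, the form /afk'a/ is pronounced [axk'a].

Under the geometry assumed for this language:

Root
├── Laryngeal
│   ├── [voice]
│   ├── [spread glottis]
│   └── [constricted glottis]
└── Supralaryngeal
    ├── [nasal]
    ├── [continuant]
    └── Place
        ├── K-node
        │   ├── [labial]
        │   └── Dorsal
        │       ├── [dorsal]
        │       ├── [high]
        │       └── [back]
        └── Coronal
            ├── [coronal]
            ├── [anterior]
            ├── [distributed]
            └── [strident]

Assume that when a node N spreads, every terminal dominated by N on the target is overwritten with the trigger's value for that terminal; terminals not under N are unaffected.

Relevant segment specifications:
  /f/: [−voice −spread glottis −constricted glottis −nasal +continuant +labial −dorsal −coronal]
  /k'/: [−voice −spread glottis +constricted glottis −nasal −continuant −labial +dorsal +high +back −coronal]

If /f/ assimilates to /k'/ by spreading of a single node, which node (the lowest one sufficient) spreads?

/f/ and [x] differ in [labial], [dorsal], [high], [back]; every other specified feature is identical.
In this geometry the lowest node dominating all of them is K-node: every daughter of K-node dominates only a proper subset, so no lower node suffices.
If K-node spreads, every terminal under it takes /k'/'s value, producing [x] as observed.
[continuant], [constricted glottis] stay as in /f/ although /k'/ differs there, so no node dominating them spread; among the remaining candidates K-node is the lowest that derives the output.

K-node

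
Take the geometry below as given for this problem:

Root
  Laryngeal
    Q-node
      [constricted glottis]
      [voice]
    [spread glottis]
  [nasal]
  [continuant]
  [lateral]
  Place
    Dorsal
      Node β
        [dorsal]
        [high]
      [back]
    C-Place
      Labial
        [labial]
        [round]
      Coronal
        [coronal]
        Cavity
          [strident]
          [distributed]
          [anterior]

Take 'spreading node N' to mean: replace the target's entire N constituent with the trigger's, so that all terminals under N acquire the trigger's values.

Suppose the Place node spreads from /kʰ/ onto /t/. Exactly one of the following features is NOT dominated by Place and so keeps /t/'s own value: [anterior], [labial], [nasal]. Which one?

[nasal]

Under this geometry, Place contains [dorsal], [high], [back], [labial], [round], [coronal], [strident], [distributed], [anterior].
[anterior], [labial] all lie under Place, so they are overwritten when Place spreads.
[nasal] attaches under Root, not under Place, so /t/ retains its own value for [nasal].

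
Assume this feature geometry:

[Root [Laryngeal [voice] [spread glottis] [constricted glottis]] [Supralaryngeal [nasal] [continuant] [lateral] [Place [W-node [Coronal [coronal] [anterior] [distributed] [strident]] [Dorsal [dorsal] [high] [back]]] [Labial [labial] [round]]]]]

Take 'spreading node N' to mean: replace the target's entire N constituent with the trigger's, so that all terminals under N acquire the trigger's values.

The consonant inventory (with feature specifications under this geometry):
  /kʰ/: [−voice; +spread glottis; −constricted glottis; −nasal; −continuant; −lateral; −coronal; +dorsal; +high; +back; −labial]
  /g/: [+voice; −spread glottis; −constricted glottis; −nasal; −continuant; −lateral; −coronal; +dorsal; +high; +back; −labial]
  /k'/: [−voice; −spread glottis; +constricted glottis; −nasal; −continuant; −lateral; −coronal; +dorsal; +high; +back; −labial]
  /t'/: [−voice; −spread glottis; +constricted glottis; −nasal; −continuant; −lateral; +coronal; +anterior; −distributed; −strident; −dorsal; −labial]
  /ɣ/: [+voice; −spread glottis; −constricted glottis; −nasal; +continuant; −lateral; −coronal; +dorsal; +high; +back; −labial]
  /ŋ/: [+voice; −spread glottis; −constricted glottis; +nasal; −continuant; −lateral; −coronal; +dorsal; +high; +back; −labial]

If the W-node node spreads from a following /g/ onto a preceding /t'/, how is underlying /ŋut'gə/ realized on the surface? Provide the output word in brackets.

[ŋuk'gə]

W-node immediately or transitively dominates [coronal], [anterior], [distributed], [strident], [dorsal], [high], [back].
Spreading W-node from /g/ onto /t'/ replaces those values with /g/'s: [−coronal], [+dorsal], [+high], [+back]. Features outside W-node ([voice], [spread glottis], [constricted glottis], …) stay as in /t'/.
This feature bundle is that of [k'], so /ŋut'gə/ surfaces as [ŋuk'gə].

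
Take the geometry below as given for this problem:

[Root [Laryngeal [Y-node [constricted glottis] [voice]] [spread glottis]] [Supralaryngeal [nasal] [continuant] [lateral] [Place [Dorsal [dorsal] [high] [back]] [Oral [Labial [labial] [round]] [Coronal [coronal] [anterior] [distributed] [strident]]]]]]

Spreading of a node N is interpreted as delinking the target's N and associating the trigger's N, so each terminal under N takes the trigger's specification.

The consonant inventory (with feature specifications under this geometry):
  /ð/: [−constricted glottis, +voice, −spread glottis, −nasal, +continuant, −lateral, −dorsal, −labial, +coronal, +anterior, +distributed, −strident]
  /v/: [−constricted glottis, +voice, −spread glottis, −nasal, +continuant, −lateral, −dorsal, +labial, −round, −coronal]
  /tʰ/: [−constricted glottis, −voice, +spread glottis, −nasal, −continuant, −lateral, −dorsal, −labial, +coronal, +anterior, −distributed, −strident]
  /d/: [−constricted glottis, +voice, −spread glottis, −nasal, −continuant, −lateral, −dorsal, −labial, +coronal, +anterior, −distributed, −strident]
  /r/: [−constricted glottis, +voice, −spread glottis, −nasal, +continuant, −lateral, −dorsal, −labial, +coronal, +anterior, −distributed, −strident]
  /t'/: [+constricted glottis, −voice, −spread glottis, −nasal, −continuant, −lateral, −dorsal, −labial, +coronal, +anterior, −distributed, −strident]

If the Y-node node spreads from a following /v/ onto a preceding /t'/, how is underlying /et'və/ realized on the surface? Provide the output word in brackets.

Terminals under Y-node in this geometry: [constricted glottis], [voice].
After delinking /t'/'s Y-node and linking /v/'s, the affected terminals become [−constricted glottis], [+voice]; [spread glottis], [nasal], [continuant], … (outside Y-node) are retained from /t'/.
This feature bundle is that of [d], so /et'və/ surfaces as [edvə].

[edvə]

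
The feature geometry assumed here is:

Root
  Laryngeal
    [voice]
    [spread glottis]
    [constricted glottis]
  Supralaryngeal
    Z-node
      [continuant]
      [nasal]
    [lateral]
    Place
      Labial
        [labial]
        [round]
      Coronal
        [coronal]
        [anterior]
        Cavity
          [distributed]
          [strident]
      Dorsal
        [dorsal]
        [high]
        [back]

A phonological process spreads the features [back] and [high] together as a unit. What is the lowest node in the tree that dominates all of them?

[back]: Root → Supralaryngeal → Place → Dorsal → [back].
[high]: Root → Supralaryngeal → Place → Dorsal → [high].
The listed terminals split across distinct daughters of Dorsal, so Dorsal itself is the smallest node containing them all.

Dorsal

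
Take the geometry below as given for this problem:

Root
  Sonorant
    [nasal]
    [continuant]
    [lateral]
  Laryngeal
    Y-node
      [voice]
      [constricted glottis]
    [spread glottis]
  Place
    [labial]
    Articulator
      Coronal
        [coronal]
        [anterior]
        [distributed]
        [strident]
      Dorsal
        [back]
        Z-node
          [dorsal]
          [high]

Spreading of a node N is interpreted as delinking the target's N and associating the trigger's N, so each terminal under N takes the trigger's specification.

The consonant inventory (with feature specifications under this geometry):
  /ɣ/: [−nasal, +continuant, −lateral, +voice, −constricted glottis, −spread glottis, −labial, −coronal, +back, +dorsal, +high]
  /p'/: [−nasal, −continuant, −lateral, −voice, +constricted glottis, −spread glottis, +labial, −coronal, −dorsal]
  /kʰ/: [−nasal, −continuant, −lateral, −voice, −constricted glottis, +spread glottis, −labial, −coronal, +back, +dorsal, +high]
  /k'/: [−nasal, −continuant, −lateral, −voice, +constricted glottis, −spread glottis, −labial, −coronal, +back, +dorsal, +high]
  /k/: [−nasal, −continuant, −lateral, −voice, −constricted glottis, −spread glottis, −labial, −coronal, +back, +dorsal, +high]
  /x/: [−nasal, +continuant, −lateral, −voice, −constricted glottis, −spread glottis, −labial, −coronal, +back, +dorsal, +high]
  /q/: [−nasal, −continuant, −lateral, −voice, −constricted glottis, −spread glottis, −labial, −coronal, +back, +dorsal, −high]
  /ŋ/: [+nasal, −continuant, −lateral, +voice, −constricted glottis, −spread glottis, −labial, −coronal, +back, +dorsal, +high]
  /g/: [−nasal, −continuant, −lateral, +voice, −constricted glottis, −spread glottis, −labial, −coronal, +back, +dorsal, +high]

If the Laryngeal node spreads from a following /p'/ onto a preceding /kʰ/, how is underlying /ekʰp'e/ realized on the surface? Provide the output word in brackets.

[ek'p'e]

The Laryngeal node dominates the terminals [voice], [constricted glottis], [spread glottis].
After delinking /kʰ/'s Laryngeal and linking /p'/'s, the affected terminals become [−voice], [+constricted glottis], [−spread glottis]; [nasal], [continuant], [lateral], … (outside Laryngeal) are retained from /kʰ/.
Among the inventory, only /k'/ has exactly this specification, giving the surface form [ek'p'e].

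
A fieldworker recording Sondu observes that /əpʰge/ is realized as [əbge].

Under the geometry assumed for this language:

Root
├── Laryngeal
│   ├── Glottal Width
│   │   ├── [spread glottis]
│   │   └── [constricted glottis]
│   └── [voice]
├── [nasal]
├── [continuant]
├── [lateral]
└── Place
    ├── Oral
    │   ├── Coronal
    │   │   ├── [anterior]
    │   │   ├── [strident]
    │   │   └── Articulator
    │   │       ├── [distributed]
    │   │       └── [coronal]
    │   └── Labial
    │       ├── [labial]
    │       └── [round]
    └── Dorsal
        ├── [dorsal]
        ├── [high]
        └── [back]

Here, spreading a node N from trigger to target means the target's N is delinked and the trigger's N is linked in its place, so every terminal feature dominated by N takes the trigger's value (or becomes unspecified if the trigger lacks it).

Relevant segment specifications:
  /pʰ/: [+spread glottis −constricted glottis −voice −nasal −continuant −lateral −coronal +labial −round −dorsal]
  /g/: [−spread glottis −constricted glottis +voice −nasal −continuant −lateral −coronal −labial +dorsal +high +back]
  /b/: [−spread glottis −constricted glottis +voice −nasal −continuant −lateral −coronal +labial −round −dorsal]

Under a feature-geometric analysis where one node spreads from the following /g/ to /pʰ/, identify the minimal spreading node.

Laryngeal

The alternation /pʰ/ → [b] changes [voice], [spread glottis] and nothing else.
The smallest constituent containing every changed terminal is Laryngeal — each of its daughters lacks at least one of the affected features.
Delinking /pʰ/'s Laryngeal and associating /g/'s Laryngeal gives precisely the feature bundle of [b].
Since [dorsal], [labial] are preserved even though /g/ disagrees there, no node above Laryngeal spread.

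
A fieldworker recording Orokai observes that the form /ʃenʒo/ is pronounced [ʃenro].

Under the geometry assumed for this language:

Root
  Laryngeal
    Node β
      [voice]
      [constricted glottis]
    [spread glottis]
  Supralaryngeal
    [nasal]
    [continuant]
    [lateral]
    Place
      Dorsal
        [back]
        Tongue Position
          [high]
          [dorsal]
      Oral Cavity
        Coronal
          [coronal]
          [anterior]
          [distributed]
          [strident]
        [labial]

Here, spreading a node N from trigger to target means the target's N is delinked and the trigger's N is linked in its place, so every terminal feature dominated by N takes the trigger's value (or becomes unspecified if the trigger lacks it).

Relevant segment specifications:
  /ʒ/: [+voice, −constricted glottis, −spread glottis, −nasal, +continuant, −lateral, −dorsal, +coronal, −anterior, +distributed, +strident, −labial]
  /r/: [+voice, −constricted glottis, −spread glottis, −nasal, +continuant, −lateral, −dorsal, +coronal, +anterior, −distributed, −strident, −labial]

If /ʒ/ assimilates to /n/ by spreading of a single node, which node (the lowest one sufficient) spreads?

Coronal

The alternation /ʒ/ → [r] changes [anterior], [distributed], [strident] and nothing else.
In this geometry the lowest node dominating all of them is Coronal: every daughter of Coronal dominates only a proper subset, so no lower node suffices.
Spreading Coronal from /n/ overwrites each of those terminals with /n/'s values, yielding exactly [r].
[continuant], [nasal] stay as in /ʒ/ although /n/ differs there, so no node dominating them spread; among the remaining candidates Coronal is the lowest that derives the output.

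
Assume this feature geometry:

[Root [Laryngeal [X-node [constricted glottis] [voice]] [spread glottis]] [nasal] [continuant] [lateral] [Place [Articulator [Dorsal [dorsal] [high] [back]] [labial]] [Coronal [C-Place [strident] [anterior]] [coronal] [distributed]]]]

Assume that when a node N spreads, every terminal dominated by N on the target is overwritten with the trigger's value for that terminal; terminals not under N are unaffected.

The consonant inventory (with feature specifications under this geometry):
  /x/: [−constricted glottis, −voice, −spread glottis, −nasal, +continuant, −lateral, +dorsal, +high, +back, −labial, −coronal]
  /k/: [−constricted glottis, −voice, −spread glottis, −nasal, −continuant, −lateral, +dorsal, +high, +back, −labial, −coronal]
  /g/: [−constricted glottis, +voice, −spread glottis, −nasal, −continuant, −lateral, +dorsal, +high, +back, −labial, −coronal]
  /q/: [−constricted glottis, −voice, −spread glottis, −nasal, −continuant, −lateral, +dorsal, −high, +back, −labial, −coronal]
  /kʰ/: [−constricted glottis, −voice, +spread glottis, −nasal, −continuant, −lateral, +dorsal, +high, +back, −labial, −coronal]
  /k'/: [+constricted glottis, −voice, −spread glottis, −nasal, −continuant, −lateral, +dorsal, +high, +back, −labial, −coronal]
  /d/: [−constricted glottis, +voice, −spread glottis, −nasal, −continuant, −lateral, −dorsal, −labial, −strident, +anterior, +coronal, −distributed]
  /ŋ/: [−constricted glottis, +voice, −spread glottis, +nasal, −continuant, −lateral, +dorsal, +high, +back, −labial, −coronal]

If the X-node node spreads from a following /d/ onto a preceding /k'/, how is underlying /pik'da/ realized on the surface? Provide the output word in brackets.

[pigda]

The X-node node dominates the terminals [constricted glottis], [voice].
After delinking /k'/'s X-node and linking /d/'s, the affected terminals become [−constricted glottis], [+voice]; [spread glottis], [nasal], [continuant], … (outside X-node) are retained from /k'/.
The resulting bundle matches /g/ in the inventory; substituting it for /k'/ gives [pigda].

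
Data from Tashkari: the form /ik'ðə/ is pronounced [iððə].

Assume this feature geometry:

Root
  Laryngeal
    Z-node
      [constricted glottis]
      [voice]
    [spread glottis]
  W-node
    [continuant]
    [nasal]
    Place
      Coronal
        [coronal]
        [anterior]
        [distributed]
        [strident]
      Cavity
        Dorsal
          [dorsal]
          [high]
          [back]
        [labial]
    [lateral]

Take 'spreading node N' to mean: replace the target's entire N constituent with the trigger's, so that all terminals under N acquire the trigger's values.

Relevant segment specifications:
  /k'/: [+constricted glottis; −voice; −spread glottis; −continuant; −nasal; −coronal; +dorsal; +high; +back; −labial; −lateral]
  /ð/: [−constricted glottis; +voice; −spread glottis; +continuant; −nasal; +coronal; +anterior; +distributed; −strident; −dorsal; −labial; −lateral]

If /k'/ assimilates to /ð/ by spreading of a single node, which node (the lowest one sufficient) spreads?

The alternation /k'/ → [ð] changes [voice], [constricted glottis], [continuant], [coronal], [anterior], [distributed], [strident], [dorsal], [high], [back] and nothing else.
Tracing each changed feature up the tree, the paths first meet at Root; any lower node misses at least one of them.
If Root spreads, every terminal under it takes /ð/'s value, producing [ð] as observed.

Root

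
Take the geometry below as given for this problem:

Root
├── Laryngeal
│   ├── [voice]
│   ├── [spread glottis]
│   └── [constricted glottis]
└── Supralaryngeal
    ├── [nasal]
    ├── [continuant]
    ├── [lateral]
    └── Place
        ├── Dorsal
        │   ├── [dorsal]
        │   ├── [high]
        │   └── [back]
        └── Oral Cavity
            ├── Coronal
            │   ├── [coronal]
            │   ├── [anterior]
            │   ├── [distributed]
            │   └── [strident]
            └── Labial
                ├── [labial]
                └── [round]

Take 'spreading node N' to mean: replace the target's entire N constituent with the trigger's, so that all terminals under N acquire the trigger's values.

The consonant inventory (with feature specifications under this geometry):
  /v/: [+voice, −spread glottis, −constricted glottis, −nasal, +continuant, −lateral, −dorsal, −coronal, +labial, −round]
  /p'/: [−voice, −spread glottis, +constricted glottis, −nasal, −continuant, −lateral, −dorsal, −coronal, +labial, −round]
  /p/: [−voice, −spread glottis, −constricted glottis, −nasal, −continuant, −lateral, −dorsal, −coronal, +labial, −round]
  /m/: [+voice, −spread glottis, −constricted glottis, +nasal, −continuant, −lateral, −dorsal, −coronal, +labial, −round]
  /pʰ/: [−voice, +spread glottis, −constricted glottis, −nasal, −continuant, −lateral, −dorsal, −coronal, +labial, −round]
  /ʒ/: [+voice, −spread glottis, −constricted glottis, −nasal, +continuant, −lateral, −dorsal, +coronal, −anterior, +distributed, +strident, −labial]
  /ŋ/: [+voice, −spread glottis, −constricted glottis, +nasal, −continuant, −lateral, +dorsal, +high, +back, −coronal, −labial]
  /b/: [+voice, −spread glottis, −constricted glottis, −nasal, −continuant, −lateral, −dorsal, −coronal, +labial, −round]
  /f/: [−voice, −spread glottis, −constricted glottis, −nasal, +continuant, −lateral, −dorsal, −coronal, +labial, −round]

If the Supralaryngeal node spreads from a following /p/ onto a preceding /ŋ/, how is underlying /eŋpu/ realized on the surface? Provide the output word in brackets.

Terminals under Supralaryngeal in this geometry: [nasal], [continuant], [lateral], [dorsal], [high], [back], [coronal], [anterior], [distributed], [strident], [labial], [round].
Spreading Supralaryngeal from /p/ onto /ŋ/ replaces those values with /p/'s: [−nasal], [−continuant], [−lateral], [−dorsal], [−coronal], [+labial], [−round]. Features outside Supralaryngeal ([voice], [spread glottis], [constricted glottis]) stay as in /ŋ/.
Among the inventory, only /b/ has exactly this specification, giving the surface form [ebpu].

[ebpu]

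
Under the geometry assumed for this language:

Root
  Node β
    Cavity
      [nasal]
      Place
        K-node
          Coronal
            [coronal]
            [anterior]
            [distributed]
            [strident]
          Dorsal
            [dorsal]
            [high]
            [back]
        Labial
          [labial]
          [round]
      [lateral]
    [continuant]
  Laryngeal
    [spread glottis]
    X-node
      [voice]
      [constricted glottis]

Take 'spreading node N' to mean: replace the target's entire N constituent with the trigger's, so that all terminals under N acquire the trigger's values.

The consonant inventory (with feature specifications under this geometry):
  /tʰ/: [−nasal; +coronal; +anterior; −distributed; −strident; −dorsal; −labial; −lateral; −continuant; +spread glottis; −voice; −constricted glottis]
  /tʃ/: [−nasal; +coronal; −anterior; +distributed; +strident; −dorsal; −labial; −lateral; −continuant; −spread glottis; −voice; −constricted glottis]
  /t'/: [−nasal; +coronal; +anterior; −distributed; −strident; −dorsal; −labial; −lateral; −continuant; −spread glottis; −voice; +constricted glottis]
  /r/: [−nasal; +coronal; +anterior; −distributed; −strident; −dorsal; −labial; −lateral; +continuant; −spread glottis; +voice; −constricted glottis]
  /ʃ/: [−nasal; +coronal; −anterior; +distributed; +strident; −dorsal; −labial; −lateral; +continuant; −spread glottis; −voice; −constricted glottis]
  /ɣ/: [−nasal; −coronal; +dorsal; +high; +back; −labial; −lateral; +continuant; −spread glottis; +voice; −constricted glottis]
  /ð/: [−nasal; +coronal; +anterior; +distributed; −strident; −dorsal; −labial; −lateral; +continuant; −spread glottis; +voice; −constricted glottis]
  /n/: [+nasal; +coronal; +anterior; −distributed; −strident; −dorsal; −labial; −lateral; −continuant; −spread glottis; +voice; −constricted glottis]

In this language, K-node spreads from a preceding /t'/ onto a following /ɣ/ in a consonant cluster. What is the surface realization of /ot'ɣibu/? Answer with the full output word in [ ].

Terminals under K-node in this geometry: [coronal], [anterior], [distributed], [strident], [dorsal], [high], [back].
The target acquires /t'/'s values for everything under K-node — [+coronal], [+anterior], [−distributed], [−strident], [−dorsal] — while keeping its own [nasal], [labial], [lateral], ….
The resulting bundle matches /r/ in the inventory; substituting it for /ɣ/ gives [ot'ribu].

[ot'ribu]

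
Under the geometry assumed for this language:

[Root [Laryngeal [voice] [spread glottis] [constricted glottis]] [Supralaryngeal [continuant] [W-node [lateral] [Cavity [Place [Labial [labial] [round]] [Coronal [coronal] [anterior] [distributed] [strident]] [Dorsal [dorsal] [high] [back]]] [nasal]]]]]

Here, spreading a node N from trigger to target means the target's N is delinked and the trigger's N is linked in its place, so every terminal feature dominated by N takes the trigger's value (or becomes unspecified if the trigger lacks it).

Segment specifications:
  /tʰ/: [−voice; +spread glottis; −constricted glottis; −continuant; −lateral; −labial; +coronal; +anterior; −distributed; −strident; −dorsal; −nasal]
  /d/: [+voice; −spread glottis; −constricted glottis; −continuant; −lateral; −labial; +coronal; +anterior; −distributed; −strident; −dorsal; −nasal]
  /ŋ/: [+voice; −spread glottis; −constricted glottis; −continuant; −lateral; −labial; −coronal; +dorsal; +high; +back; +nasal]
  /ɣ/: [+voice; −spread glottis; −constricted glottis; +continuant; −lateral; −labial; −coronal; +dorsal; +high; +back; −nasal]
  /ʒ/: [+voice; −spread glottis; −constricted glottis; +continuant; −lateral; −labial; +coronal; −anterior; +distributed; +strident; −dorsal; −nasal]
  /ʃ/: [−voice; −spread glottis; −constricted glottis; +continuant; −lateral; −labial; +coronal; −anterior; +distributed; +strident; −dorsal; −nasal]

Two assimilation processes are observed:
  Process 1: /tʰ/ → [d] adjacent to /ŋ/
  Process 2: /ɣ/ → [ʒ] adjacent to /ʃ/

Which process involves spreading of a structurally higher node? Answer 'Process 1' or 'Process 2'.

Process 1: the features that change are [voice], [spread glottis]; the minimal node is Laryngeal (depth 1).
Process 2 alters [coronal], [anterior], [distributed], [strident], [dorsal], [high], [back]; the lowest common ancestor is Place (depth 4 from Root).
Laryngeal is closer to Root than Place, so Process 1 spreads the higher node.

Process 1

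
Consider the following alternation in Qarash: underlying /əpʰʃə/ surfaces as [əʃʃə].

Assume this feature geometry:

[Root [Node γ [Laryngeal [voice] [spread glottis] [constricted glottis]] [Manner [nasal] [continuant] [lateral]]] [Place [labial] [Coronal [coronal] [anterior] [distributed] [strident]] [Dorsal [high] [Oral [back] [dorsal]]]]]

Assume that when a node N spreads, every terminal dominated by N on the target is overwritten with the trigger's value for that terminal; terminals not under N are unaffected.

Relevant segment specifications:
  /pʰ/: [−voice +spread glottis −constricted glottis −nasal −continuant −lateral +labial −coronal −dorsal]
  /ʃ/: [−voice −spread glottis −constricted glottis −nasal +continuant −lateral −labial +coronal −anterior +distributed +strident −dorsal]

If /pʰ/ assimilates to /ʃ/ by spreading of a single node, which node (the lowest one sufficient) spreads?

Root

Feature comparison: [spread glottis], [continuant], [labial], [coronal], [anterior], [distributed], [strident] differ between /pʰ/ and [ʃ]; the remaining terminals match.
In this geometry the lowest node dominating all of them is Root: every daughter of Root dominates only a proper subset, so no lower node suffices.
If Root spreads, every terminal under it takes /ʃ/'s value, producing [ʃ] as observed.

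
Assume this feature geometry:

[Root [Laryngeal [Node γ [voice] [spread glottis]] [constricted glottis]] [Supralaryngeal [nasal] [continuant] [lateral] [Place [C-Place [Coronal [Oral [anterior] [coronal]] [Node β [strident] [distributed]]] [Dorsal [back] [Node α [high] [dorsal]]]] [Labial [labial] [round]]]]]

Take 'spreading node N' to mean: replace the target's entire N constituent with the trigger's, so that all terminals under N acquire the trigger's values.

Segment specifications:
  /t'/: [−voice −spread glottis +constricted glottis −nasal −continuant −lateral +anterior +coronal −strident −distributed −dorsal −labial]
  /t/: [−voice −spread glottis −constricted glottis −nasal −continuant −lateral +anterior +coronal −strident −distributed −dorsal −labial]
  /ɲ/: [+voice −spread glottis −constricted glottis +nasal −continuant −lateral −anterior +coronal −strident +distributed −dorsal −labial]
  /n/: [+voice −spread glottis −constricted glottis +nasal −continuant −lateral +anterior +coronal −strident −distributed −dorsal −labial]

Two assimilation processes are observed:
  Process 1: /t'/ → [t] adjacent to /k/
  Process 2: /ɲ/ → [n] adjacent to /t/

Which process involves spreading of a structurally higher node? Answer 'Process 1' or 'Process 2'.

Process 1

In Process 1, [constricted glottis] changes, so the minimal spreading node is [constricted glottis] at depth 2.
Process 2 alters [anterior], [distributed]; the lowest common ancestor is Coronal (depth 4 from Root).
Depth 2 < depth 4; Process 1 involves the structurally higher constituent [constricted glottis].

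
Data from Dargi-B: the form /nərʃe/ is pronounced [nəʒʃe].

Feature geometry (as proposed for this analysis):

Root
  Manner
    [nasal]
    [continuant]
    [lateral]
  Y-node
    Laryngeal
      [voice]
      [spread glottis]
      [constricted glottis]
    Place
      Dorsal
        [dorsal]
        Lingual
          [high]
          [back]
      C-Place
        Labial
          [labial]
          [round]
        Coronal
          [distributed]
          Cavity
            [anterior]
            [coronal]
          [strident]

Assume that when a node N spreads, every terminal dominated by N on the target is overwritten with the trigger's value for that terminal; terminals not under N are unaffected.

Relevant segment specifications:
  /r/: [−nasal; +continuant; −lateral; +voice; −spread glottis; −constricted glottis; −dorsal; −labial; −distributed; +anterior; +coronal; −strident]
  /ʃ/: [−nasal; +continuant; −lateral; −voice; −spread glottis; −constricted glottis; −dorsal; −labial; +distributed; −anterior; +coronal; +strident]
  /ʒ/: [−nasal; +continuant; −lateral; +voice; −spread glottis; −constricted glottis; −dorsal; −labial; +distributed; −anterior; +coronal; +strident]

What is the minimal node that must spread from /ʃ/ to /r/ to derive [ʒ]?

The alternation /r/ → [ʒ] changes [anterior], [distributed], [strident] and nothing else.
Tracing each changed feature up the tree, the paths first meet at Coronal; any lower node misses at least one of them.
Spreading Coronal from /ʃ/ overwrites each of those terminals with /ʃ/'s values, yielding exactly [ʒ].
[voice], a feature on which the two segments disagree outside Coronal, is unchanged — nothing dominating it spread, and Coronal is the minimal sufficient constituent.

Coronal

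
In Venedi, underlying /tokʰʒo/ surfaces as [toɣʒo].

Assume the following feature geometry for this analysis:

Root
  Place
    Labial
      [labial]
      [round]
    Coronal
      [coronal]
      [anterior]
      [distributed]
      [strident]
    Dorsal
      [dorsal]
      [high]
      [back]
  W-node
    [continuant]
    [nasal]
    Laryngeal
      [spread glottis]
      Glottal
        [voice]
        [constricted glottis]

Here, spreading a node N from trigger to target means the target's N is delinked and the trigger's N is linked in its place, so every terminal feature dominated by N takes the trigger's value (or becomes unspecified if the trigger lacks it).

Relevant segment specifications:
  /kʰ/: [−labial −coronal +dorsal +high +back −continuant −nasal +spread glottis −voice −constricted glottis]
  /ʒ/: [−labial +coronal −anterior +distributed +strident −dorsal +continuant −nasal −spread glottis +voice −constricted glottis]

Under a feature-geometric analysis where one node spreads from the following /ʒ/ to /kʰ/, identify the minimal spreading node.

W-node

/kʰ/ and [ɣ] differ in [voice], [spread glottis], [continuant]; every other specified feature is identical.
Tracing each changed feature up the tree, the paths first meet at W-node; any lower node misses at least one of them.
If W-node spreads, every terminal under it takes /ʒ/'s value, producing [ɣ] as observed.
[coronal], [dorsal] — on which /ʒ/ differs from /kʰ/ — are unchanged, so Root cannot have spread; the constituent is no larger than W-node.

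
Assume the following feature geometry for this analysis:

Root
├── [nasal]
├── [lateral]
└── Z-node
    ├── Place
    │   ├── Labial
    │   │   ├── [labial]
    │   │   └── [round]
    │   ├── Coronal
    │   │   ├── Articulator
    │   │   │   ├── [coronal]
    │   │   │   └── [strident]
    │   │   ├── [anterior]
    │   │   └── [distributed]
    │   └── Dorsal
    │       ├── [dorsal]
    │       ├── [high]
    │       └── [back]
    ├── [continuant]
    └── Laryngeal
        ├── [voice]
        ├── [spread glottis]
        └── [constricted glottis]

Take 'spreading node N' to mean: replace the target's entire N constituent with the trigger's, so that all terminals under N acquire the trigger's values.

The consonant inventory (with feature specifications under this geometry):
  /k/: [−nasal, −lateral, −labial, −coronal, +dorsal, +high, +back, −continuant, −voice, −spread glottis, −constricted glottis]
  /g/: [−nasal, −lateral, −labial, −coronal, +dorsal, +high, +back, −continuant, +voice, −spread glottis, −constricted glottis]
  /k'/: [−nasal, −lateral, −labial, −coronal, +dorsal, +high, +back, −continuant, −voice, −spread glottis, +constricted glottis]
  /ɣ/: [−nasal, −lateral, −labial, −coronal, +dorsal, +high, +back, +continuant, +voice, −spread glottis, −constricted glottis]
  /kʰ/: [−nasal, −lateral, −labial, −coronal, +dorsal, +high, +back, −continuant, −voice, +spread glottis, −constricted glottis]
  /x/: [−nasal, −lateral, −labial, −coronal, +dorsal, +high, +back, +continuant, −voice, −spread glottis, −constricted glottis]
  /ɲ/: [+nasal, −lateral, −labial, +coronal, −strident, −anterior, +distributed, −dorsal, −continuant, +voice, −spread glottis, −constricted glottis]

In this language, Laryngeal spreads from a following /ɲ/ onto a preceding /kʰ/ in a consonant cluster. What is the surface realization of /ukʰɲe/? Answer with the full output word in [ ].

[ugɲe]

Terminals under Laryngeal in this geometry: [voice], [spread glottis], [constricted glottis].
Spreading Laryngeal from /ɲ/ onto /kʰ/ replaces those values with /ɲ/'s: [+voice], [−spread glottis], [−constricted glottis]. Features outside Laryngeal ([nasal], [lateral], [labial], …) stay as in /kʰ/.
Among the inventory, only /g/ has exactly this specification, giving the surface form [ugɲe].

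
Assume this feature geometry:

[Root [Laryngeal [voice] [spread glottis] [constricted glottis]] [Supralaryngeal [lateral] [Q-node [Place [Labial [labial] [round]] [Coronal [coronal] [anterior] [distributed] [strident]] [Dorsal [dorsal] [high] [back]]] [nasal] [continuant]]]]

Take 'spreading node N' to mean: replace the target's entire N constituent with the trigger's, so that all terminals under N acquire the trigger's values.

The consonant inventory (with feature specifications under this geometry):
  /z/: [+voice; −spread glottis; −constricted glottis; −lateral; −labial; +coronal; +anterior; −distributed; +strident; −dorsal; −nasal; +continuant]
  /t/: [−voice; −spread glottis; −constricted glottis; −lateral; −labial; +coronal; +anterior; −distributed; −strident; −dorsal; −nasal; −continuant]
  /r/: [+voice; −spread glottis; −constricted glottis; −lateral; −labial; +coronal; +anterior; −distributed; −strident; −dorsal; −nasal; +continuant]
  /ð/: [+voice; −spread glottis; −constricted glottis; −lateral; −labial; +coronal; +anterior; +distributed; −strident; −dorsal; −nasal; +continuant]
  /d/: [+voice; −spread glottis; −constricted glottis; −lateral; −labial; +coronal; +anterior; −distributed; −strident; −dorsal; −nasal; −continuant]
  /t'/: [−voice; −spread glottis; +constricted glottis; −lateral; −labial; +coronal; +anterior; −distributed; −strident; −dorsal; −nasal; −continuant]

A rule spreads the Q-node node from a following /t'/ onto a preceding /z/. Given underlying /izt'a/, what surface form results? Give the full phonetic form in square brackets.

[idt'a]

Terminals under Q-node in this geometry: [labial], [round], [coronal], [anterior], [distributed], [strident], [dorsal], [high], [back], [nasal], [continuant].
After delinking /z/'s Q-node and linking /t'/'s, the affected terminals become [−labial], [+coronal], [+anterior], [−distributed], [−strident], [−dorsal], [−nasal], [−continuant]; [voice], [spread glottis], [constricted glottis], … (outside Q-node) are retained from /z/.
Among the inventory, only /d/ has exactly this specification, giving the surface form [idt'a].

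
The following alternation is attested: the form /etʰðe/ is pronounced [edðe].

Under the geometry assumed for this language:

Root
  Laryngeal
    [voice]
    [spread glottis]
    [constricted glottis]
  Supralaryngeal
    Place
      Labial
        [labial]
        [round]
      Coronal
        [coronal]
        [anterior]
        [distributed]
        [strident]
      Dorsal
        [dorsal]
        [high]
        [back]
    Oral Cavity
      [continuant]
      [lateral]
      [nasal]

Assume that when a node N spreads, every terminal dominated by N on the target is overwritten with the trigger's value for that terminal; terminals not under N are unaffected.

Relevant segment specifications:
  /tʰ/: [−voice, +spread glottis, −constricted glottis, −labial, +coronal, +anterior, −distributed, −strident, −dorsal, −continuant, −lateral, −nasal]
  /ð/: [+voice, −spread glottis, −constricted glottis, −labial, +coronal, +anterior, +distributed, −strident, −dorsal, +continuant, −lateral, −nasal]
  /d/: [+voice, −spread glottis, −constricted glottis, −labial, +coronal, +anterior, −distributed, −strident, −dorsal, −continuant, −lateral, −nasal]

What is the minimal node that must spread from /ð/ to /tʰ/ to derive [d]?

Laryngeal

Comparing /tʰ/ with its surface form [d], the features that change are [voice], [spread glottis].
The smallest constituent containing every changed terminal is Laryngeal — each of its daughters lacks at least one of the affected features.
Spreading Laryngeal from /ð/ overwrites each of those terminals with /ð/'s values, yielding exactly [d].
Had Root spread, [distributed], [continuant] would have taken /ð/'s values; they stay as in /tʰ/, confirming the spreading constituent is exactly Laryngeal.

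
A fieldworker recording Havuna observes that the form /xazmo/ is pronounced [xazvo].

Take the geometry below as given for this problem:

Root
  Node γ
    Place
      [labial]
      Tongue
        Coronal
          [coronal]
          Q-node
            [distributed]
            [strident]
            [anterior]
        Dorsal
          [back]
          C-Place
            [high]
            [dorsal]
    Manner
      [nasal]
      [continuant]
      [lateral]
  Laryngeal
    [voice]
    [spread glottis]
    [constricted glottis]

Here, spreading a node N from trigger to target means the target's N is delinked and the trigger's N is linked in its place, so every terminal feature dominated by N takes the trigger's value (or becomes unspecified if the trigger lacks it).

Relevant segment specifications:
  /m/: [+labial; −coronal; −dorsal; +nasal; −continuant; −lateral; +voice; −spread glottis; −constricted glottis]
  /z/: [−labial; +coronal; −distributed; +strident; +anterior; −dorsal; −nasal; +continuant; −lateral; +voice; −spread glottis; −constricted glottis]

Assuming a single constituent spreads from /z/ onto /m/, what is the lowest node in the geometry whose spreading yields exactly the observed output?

Manner

Feature comparison: [nasal], [continuant] differ between /m/ and [v]; the remaining terminals match.
In this geometry the lowest node dominating all of them is Manner: every daughter of Manner dominates only a proper subset, so no lower node suffices.
Delinking /m/'s Manner and associating /z/'s Manner gives precisely the feature bundle of [v].
Had Node γ or a higher node spread, [coronal], [labial] would have taken /z/'s values; they stay as in /m/, confirming the spreading constituent is exactly Manner.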